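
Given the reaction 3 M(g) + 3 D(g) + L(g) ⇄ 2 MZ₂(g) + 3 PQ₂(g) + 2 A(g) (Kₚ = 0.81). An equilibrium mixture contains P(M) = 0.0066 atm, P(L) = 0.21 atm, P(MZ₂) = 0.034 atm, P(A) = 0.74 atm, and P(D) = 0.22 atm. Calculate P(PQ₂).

At equilibrium, Kₚ = P(MZ₂)²·P(PQ₂)³·P(A)² / (P(M)³·P(D)³·P(L)) = 0.81.
(0.034)²·(P(PQ₂))³·(0.74)² / ((0.0066)³·(0.22)³·(0.21)) = 0.81
P(PQ₂)³ = 8.23×10⁻⁷ ⇒ P(PQ₂) = 0.0094 atm

P(PQ₂) = 0.0094 atm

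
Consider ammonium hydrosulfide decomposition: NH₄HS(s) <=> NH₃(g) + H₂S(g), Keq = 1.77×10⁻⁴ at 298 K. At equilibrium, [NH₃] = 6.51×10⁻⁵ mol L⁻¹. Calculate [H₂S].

(NH₄HS is a pure solid — omitted from Keq.)
At equilibrium, Keq = [NH₃]·[H₂S] = 1.77×10⁻⁴.
(6.51×10⁻⁵)·([H₂S]) = 1.77×10⁻⁴
[H₂S] = 2.72 mol L⁻¹

[H₂S] = 2.72 mol L⁻¹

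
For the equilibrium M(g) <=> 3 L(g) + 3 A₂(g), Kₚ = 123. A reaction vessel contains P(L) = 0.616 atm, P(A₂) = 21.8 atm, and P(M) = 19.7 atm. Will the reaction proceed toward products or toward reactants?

at equilibrium

Qₚ = P(L)³·P(A₂)³ / P(M) = (0.616)³·(21.8)³ / (19.7) = 123
Qₚ = 123 = Kₚ, so the system is already at equilibrium.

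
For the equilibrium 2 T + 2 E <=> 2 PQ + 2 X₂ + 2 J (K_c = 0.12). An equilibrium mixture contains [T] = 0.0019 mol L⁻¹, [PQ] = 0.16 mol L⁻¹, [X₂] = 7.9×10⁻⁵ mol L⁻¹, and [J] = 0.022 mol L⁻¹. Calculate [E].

At equilibrium, K_c = [PQ]²·[X₂]²·[J]² / ([T]²·[E]²) = 0.12.
(0.16)²·(7.9×10⁻⁵)²·(0.022)² / ((0.0019)²·([E])²) = 0.12
[E]² = 1.79×10⁻⁷ ⇒ [E] = 4.2×10⁻⁴ mol L⁻¹

[E] = 4.2×10⁻⁴ mol L⁻¹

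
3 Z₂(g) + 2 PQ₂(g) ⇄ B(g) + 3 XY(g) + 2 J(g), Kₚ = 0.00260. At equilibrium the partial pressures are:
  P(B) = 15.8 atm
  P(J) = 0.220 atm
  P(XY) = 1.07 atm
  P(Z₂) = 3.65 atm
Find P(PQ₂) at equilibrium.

At equilibrium, Kₚ = P(B)·P(XY)³·P(J)² / (P(Z₂)³·P(PQ₂)²) = 0.00260.
(15.8)·(1.07)³·(0.220)² / ((3.65)³·(P(PQ₂))²) = 0.00260
P(PQ₂)² = 7.41 ⇒ P(PQ₂) = 2.72 atm

P(PQ₂) = 2.72 atm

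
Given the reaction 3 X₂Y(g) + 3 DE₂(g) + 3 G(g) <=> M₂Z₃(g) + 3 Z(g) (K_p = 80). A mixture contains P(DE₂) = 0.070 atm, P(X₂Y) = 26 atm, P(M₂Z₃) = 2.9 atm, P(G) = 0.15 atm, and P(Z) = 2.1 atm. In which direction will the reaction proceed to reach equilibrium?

Q_p = P(M₂Z₃)·P(Z)³ / (P(X₂Y)³·P(DE₂)³·P(G)³) = (2.9)·(2.1)³ / ((26)³·(0.070)³·(0.15)³) = 1300
Q_p = 1300 > K_p = 80, so the reverse reaction proceeds.

reverse (toward reactants)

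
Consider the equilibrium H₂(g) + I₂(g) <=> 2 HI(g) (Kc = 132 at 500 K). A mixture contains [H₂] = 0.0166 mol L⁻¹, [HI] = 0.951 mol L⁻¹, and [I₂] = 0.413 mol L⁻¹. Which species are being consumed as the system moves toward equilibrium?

none (at equilibrium)

Qc = [HI]² / ([H₂]·[I₂]) = (0.951)² / ((0.0166)·(0.413)) = 132
Qc = 132 = Kc; the system is at equilibrium.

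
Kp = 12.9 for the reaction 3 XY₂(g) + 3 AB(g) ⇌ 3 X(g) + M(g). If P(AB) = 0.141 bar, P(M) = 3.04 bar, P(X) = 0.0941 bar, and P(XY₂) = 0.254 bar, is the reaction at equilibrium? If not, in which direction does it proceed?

to the left

Qp = P(X)³·P(M) / (P(XY₂)³·P(AB)³) = (0.0941)³·(3.04) / ((0.254)³·(0.141)³) = 55.1
Qp = 55.1 > Kp = 12.9, so the reverse reaction proceeds.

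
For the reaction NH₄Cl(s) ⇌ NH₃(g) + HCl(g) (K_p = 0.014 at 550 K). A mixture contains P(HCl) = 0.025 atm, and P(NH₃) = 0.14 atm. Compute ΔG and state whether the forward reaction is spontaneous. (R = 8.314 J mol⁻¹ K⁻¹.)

(NH₄Cl is a pure solid — omitted from Q_p.)
Q_p = P(NH₃)·P(HCl) = (0.14)·(0.025) = 0.00350
ΔG = RT ln(Q_p/K_p) = (8.314 J mol⁻¹ K⁻¹)(550 K) × ln(0.00350/0.014)
   = (4.573 kJ/mol)(-1.386) = -6.34 kJ/mol
ΔG < 0, so the forward reaction is spontaneous (proceeds forward).

ΔG = -6.34 kJ/mol; the forward reaction is spontaneous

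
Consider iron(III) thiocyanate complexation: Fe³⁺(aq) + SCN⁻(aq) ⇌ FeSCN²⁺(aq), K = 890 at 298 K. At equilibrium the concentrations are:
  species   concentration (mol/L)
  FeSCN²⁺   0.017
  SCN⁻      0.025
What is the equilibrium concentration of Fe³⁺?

[Fe³⁺] = 7.6×10⁻⁴ mol/L

At equilibrium, K = [FeSCN²⁺] / ([Fe³⁺]·[SCN⁻]) = 890.
(0.017) / (([Fe³⁺])·(0.025)) = 890
[Fe³⁺] = 7.64×10⁻⁴ = 7.6×10⁻⁴ mol/L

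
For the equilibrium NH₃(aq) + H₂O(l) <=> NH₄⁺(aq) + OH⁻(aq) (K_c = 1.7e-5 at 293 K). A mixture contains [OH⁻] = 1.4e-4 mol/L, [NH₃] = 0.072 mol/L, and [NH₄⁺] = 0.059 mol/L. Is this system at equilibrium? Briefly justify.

(H₂O is a pure liquid — omitted from Q_c.)
Q_c = [NH₄⁺]·[OH⁻] / [NH₃] = (0.059)·(1.4e-4) / (0.072) = 1.1e-4
Q_c = 1.1e-4 > K_c = 1.7e-5: net reverse reaction.

no; Q > K, reaction proceeds in reverse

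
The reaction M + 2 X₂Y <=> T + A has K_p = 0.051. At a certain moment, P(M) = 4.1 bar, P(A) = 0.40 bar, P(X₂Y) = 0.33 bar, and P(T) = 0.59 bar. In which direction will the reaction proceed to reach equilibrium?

in the reverse direction

Q_p = P(T)·P(A) / (P(M)·P(X₂Y)²) = (0.59)·(0.40) / ((4.1)·(0.33)²) = 0.53
Q_p = 0.53 > K_p = 0.051, so the reverse reaction proceeds.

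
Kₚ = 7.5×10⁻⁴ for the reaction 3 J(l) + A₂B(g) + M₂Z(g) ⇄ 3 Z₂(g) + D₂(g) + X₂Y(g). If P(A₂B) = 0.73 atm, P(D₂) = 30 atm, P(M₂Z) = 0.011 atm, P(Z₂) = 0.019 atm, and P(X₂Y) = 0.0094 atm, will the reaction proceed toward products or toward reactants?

toward products

(J is a pure liquid — omitted from Qₚ.)
Qₚ = P(Z₂)³·P(D₂)·P(X₂Y) / (P(A₂B)·P(M₂Z)) = (0.019)³·(30)·(0.0094) / ((0.73)·(0.011)) = 2.4×10⁻⁴
Qₚ = 2.4×10⁻⁴ < Kₚ = 7.5×10⁻⁴, so the forward reaction proceeds.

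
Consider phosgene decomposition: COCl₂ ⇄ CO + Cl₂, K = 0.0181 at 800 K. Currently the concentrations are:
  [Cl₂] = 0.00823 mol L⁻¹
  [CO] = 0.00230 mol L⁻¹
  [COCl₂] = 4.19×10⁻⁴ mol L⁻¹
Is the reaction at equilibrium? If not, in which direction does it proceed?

Q = [CO]·[Cl₂] / [COCl₂] = (0.00230)·(0.00823) / (4.19×10⁻⁴) = 0.0452
Q = 0.0452 > K = 0.0181, so the reverse reaction proceeds.

toward reactants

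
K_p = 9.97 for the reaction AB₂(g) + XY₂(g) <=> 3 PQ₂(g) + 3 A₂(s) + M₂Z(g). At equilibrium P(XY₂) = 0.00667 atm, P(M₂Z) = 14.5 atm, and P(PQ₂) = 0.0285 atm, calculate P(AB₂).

P(AB₂) = 0.00505 atm

(A₂ is a pure solid — omitted from K_p.)
At equilibrium, K_p = P(PQ₂)³·P(M₂Z) / (P(AB₂)·P(XY₂)) = 9.97.
(0.0285)³·(14.5) / ((P(AB₂))·(0.00667)) = 9.97
P(AB₂) = 0.00505 atm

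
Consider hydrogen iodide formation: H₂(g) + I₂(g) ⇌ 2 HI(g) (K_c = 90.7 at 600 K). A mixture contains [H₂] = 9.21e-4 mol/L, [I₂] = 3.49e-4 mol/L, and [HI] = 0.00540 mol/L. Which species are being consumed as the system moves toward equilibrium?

none (at equilibrium)

Q_c = [HI]² / ([H₂]·[I₂]) = (0.00540)² / ((9.21e-4)·(3.49e-4)) = 90.7
Q_c = 90.7 = K_c; the system is at equilibrium.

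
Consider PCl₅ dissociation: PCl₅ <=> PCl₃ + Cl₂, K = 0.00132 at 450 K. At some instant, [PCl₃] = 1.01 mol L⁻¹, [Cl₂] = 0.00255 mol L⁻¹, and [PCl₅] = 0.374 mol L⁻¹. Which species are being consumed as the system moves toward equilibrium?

PCl₃, Cl₂ (products)

Q = [PCl₃]·[Cl₂] / [PCl₅] = (1.01)·(0.00255) / (0.374) = 0.00689
Q = 0.00689 > K = 0.00132: net reverse reaction.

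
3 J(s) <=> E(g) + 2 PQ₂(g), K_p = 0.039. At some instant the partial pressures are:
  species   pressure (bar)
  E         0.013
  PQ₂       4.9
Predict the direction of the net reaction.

(J is a pure solid — omitted from Q_p.)
Q_p = P(E)·P(PQ₂)² = (0.013)·(4.9)² = 0.31
Q_p = 0.31 > K_p = 0.039, so the reverse reaction proceeds.

reverse (toward reactants)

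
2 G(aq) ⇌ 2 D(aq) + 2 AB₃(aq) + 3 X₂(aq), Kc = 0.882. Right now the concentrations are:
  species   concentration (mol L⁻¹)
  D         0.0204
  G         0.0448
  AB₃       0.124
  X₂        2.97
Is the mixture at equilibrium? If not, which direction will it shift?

Qc = [D]²·[AB₃]²·[X₂]³ / [G]² = (0.0204)²·(0.124)²·(2.97)³ / (0.0448)² = 0.0835
Qc = 0.0835 < Kc = 0.882: net forward reaction.

no; Q < K, reaction proceeds forward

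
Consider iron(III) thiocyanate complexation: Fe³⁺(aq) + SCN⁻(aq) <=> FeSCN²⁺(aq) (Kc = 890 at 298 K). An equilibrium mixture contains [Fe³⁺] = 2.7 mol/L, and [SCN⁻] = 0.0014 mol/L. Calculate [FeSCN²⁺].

[FeSCN²⁺] = 3.4 mol/L

At equilibrium, Kc = [FeSCN²⁺] / ([Fe³⁺]·[SCN⁻]) = 890.
([FeSCN²⁺]) / ((2.7)·(0.0014)) = 890
[FeSCN²⁺] = 3.36 = 3.4 mol/L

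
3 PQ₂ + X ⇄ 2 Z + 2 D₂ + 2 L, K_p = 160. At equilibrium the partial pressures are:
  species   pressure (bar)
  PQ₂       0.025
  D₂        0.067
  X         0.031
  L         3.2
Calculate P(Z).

P(Z) = 0.041 bar

At equilibrium, K_p = P(Z)²·P(D₂)²·P(L)² / (P(PQ₂)³·P(X)) = 160.
(P(Z))²·(0.067)²·(3.2)² / ((0.025)³·(0.031)) = 160
P(Z)² = 0.00169 ⇒ P(Z) = 0.041 bar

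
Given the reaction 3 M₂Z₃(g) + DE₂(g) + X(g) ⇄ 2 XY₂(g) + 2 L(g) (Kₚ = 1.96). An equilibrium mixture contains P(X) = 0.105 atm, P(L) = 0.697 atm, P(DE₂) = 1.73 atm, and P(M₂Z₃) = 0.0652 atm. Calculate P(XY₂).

P(XY₂) = 0.0143 atm

At equilibrium, Kₚ = P(XY₂)²·P(L)² / (P(M₂Z₃)³·P(DE₂)·P(X)) = 1.96.
(P(XY₂))²·(0.697)² / ((0.0652)³·(1.73)·(0.105)) = 1.96
P(XY₂)² = 2.03×10⁻⁴ ⇒ P(XY₂) = 0.0143 atm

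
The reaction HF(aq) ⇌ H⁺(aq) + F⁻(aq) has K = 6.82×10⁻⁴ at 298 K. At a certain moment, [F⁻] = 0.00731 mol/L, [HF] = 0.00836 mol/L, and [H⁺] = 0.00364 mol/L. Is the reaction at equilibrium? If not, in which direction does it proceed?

Q = [H⁺]·[F⁻] / [HF] = (0.00364)·(0.00731) / (0.00836) = 0.00318
Q = 0.00318 > K = 6.82×10⁻⁴, so the reverse reaction proceeds.

reverse (toward reactants)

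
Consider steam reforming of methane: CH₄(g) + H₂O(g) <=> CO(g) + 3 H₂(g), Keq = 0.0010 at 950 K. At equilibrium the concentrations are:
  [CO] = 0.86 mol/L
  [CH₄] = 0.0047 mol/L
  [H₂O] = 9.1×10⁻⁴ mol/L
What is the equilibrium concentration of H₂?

[H₂] = 0.0017 mol/L

At equilibrium, Keq = [CO]·[H₂]³ / ([CH₄]·[H₂O]) = 0.0010.
(0.86)·([H₂])³ / ((0.0047)·(9.1×10⁻⁴)) = 0.0010
[H₂]³ = 4.97×10⁻⁹ ⇒ [H₂] = 0.0017 mol/L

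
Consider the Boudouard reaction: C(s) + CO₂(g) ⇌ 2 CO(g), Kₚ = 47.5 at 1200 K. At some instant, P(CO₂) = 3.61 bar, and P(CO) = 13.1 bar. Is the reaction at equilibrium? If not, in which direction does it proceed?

no net change (already at equilibrium)

(C is a pure solid — omitted from Qₚ.)
Qₚ = P(CO)² / P(CO₂) = (13.1)² / (3.61) = 47.5
Qₚ = 47.5 = Kₚ, so the system is already at equilibrium.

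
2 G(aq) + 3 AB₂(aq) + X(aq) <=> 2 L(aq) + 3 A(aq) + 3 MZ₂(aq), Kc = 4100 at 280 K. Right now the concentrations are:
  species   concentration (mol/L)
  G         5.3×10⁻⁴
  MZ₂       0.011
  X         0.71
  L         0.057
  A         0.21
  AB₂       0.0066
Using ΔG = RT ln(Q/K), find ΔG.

Qc = [L]²·[A]³·[MZ₂]³ / ([G]²·[AB₂]³·[X]) = (0.057)²·(0.21)³·(0.011)³ / ((5.3×10⁻⁴)²·(0.0066)³·(0.71)) = 698
ΔG = RT ln(Qc/Kc) = (8.314 J mol⁻¹ K⁻¹)(280 K) × ln(698/4100)
   = (2.328 kJ/mol)(-1.771) = -4.12 kJ/mol
ΔG < 0, so the forward reaction is spontaneous (proceeds forward).

ΔG = -4.12 kJ/mol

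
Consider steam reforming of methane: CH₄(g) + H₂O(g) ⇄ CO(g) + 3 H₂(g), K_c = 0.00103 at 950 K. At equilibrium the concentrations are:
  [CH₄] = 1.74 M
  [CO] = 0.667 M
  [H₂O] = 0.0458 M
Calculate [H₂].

[H₂] = 0.0497 M

At equilibrium, K_c = [CO]·[H₂]³ / ([CH₄]·[H₂O]) = 0.00103.
(0.667)·([H₂])³ / ((1.74)·(0.0458)) = 0.00103
[H₂]³ = 1.23×10⁻⁴ ⇒ [H₂] = 0.0497 M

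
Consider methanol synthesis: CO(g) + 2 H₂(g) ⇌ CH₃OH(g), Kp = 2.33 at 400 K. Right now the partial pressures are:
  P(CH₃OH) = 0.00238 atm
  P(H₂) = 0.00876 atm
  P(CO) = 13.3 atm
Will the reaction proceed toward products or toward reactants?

Qp = P(CH₃OH) / (P(CO)·P(H₂)²) = (0.00238) / ((13.3)·(0.00876)²) = 2.33
Qp = 2.33 = Kp, so the system is already at equilibrium.

no net change (already at equilibrium)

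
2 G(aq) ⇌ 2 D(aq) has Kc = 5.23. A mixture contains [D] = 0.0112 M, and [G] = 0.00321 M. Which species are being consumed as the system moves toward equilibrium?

Qc = [D]² / [G]² = (0.0112)² / (0.00321)² = 12.2
Qc = 12.2 > Kc = 5.23: net reverse reaction.

D (products)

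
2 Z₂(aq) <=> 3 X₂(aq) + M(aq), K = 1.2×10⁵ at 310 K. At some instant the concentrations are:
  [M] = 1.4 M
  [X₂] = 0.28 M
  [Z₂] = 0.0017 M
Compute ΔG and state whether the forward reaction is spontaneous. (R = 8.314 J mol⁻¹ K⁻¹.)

Q = [X₂]³·[M] / [Z₂]² = (0.28)³·(1.4) / (0.0017)² = 10600
ΔG = RT ln(Q/K) = (8.314 J mol⁻¹ K⁻¹)(310 K) × ln(10600/1.2×10⁵)
   = (2.577 kJ/mol)(-2.427) = -6.25 kJ/mol
ΔG < 0, so the forward reaction is spontaneous (proceeds forward).

ΔG = -6.25 kJ/mol; the forward reaction is spontaneous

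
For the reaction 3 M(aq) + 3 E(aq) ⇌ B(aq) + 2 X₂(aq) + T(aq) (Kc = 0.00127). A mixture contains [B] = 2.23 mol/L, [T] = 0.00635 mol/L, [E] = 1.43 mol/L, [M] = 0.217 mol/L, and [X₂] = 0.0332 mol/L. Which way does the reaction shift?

Qc = [B]·[X₂]²·[T] / ([M]³·[E]³) = (2.23)·(0.0332)²·(0.00635) / ((0.217)³·(1.43)³) = 5.22e-4
Qc = 5.22e-4 < Kc = 0.00127, so the forward reaction proceeds.

in the forward direction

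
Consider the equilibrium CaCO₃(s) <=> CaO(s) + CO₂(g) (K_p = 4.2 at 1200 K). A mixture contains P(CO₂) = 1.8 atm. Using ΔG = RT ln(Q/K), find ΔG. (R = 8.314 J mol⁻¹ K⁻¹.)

ΔG = -8.45 kJ/mol

(CaCO₃, CaO are pure solids — omitted from Q_p.)
Q_p = P(CO₂) = 1.80
ΔG = RT ln(Q_p/K_p) = (8.314 J mol⁻¹ K⁻¹)(1200 K) × ln(1.80/4.2)
   = (9.977 kJ/mol)(-0.8473) = -8.45 kJ/mol
ΔG < 0, so the forward reaction is spontaneous (proceeds forward).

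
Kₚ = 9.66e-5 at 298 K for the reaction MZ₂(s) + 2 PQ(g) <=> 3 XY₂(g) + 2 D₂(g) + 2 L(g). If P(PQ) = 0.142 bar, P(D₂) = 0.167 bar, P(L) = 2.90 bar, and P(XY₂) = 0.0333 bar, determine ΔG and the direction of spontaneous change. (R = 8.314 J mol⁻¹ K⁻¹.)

(MZ₂ is a pure solid — omitted from Qₚ.)
Qₚ = P(XY₂)³·P(D₂)²·P(L)² / P(PQ)² = (0.0333)³·(0.167)²·(2.90)² / (0.142)² = 4.30e-4
ΔG = RT ln(Qₚ/Kₚ) = (8.314 J mol⁻¹ K⁻¹)(298 K) × ln(4.30e-4/9.66e-5)
   = (2.478 kJ/mol)(1.493) = 3.70 kJ/mol
ΔG > 0, so the forward reaction is non-spontaneous (proceeds in reverse).

ΔG = 3.70 kJ/mol; the forward reaction is non-spontaneous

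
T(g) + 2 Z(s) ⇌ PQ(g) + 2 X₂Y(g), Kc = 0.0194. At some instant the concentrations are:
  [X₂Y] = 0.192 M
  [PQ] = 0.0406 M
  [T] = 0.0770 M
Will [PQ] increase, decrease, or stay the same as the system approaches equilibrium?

stay the same

(Z is a pure solid — omitted from Qc.)
Qc = [PQ]·[X₂Y]² / [T] = (0.0406)·(0.192)² / (0.0770) = 0.0194
Qc = 0.0194 = Kc; the system is at equilibrium.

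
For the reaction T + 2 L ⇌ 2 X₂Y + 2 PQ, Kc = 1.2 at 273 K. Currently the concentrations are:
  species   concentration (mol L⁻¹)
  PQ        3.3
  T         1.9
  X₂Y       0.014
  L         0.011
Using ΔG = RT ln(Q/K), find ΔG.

Qc = [X₂Y]²·[PQ]² / ([T]·[L]²) = (0.014)²·(3.3)² / ((1.9)·(0.011)²) = 9.28
ΔG = RT ln(Qc/Kc) = (8.314 J mol⁻¹ K⁻¹)(273 K) × ln(9.28/1.2)
   = (2.270 kJ/mol)(2.046) = 4.64 kJ/mol
ΔG > 0, so the forward reaction is non-spontaneous (proceeds in reverse).

ΔG = 4.64 kJ/mol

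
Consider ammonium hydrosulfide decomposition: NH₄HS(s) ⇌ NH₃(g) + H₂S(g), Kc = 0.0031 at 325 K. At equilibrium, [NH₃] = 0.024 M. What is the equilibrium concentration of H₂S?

(NH₄HS is a pure solid — omitted from Kc.)
At equilibrium, Kc = [NH₃]·[H₂S] = 0.0031.
(0.024)·([H₂S]) = 0.0031
[H₂S] = 0.129 = 0.13 M

[H₂S] = 0.13 M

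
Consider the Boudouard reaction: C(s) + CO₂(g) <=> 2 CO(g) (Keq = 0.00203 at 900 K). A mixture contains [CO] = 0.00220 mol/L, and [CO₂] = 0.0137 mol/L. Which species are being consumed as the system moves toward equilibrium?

(C is a pure solid — omitted from Q.)
Q = [CO]² / [CO₂] = (0.00220)² / (0.0137) = 3.53e-4
Q = 3.53e-4 < Keq = 0.00203: net forward reaction.

C, CO₂ (reactants)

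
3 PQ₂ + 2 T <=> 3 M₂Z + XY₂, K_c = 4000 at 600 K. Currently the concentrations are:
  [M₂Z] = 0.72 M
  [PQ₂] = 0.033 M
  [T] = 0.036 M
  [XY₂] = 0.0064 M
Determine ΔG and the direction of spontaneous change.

Q_c = [M₂Z]³·[XY₂] / ([PQ₂]³·[T]²) = (0.72)³·(0.0064) / ((0.033)³·(0.036)²) = 51300
ΔG = RT ln(Q_c/K_c) = (8.314 J mol⁻¹ K⁻¹)(600 K) × ln(51300/4000)
   = (4.988 kJ/mol)(2.551) = 12.7 kJ/mol
ΔG > 0, so the forward reaction is non-spontaneous (proceeds in reverse).

ΔG = 12.7 kJ/mol; the forward reaction is non-spontaneous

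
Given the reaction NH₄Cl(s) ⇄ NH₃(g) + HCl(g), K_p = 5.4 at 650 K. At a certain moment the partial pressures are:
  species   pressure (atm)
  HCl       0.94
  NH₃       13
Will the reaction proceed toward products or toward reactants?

(NH₄Cl is a pure solid — omitted from Q_p.)
Q_p = P(NH₃)·P(HCl) = (13)·(0.94) = 12
Q_p = 12 > K_p = 5.4, so the reverse reaction proceeds.

toward reactants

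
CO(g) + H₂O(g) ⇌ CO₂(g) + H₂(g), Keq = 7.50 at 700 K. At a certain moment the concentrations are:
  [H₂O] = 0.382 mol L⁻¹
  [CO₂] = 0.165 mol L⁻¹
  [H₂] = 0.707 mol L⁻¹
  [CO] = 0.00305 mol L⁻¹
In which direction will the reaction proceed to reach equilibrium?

Q = [CO₂]·[H₂] / ([CO]·[H₂O]) = (0.165)·(0.707) / ((0.00305)·(0.382)) = 100
Q = 100 > Keq = 7.50, so the reverse reaction proceeds.

toward reactants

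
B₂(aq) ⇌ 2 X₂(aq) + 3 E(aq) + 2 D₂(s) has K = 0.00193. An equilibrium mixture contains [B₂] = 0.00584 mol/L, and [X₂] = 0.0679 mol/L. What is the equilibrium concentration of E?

[E] = 0.135 mol/L

(D₂ is a pure solid — omitted from K.)
At equilibrium, K = [X₂]²·[E]³ / [B₂] = 0.00193.
(0.0679)²·([E])³ / (0.00584) = 0.00193
[E]³ = 0.00244 ⇒ [E] = 0.135 mol/L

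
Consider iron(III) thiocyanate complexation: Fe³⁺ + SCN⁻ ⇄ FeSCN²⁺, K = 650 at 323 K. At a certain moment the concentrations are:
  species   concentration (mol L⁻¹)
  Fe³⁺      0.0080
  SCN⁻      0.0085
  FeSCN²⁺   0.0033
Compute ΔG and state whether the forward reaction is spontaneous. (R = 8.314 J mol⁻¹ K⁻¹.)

Q = [FeSCN²⁺] / ([Fe³⁺]·[SCN⁻]) = (0.0033) / ((0.0080)·(0.0085)) = 48.5
ΔG = RT ln(Q/K) = (8.314 J mol⁻¹ K⁻¹)(323 K) × ln(48.5/650)
   = (2.685 kJ/mol)(-2.595) = -6.97 kJ/mol
ΔG < 0, so the forward reaction is spontaneous (proceeds forward).

ΔG = -6.97 kJ/mol; the forward reaction is spontaneous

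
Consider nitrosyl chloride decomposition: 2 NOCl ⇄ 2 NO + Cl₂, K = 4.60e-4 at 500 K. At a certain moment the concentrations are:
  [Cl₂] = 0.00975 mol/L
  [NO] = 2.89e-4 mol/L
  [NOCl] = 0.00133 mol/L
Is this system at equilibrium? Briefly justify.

yes, at equilibrium

Q = [NO]²·[Cl₂] / [NOCl]² = (2.89e-4)²·(0.00975) / (0.00133)² = 4.60e-4
Q = 4.60e-4 = K; the system is at equilibrium.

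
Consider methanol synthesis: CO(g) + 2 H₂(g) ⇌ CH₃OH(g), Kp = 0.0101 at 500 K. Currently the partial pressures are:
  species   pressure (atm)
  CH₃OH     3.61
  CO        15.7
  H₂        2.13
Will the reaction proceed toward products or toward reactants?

to the left

Qp = P(CH₃OH) / (P(CO)·P(H₂)²) = (3.61) / ((15.7)·(2.13)²) = 0.0507
Qp = 0.0507 > Kp = 0.0101, so the reverse reaction proceeds.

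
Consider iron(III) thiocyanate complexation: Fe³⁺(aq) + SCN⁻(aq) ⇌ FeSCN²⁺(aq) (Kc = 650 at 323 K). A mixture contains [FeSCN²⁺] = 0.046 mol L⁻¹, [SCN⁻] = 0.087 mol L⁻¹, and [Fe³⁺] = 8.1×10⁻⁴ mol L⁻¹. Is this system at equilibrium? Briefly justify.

Qc = [FeSCN²⁺] / ([Fe³⁺]·[SCN⁻]) = (0.046) / ((8.1×10⁻⁴)·(0.087)) = 650
Qc = 650 = Kc; the system is at equilibrium.

yes, at equilibrium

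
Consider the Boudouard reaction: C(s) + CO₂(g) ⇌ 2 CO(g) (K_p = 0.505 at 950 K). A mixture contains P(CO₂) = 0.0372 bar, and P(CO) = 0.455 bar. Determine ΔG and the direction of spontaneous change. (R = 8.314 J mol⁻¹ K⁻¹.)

(C is a pure solid — omitted from Q_p.)
Q_p = P(CO)² / P(CO₂) = (0.455)² / (0.0372) = 5.57
ΔG = RT ln(Q_p/K_p) = (8.314 J mol⁻¹ K⁻¹)(950 K) × ln(5.57/0.505)
   = (7.898 kJ/mol)(2.401) = 19.0 kJ/mol
ΔG > 0, so the forward reaction is non-spontaneous (proceeds in reverse).

ΔG = 19.0 kJ/mol; the forward reaction is non-spontaneous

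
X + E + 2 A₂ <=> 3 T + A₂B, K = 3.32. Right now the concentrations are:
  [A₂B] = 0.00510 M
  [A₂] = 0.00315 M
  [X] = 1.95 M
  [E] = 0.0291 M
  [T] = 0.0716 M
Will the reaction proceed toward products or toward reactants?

Q = [T]³·[A₂B] / ([X]·[E]·[A₂]²) = (0.0716)³·(0.00510) / ((1.95)·(0.0291)·(0.00315)²) = 3.32
Q = 3.32 = K, so the system is already at equilibrium.

no net change (already at equilibrium)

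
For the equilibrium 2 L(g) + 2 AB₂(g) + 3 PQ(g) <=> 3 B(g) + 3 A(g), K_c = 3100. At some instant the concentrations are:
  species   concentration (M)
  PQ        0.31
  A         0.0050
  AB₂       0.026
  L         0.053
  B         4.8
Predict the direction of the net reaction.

Q_c = [B]³·[A]³ / ([L]²·[AB₂]²·[PQ]³) = (4.8)³·(0.0050)³ / ((0.053)²·(0.026)²·(0.31)³) = 240
Q_c = 240 < K_c = 3100, so the forward reaction proceeds.

to the right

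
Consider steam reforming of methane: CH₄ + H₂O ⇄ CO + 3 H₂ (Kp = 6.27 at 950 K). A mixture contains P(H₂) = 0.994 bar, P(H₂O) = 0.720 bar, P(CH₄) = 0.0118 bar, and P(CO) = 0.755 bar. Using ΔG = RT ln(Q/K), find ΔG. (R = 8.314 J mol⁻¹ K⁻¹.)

Qp = P(CO)·P(H₂)³ / (P(CH₄)·P(H₂O)) = (0.755)·(0.994)³ / ((0.0118)·(0.720)) = 87.3
ΔG = RT ln(Qp/Kp) = (8.314 J mol⁻¹ K⁻¹)(950 K) × ln(87.3/6.27)
   = (7.898 kJ/mol)(2.634) = 20.8 kJ/mol
ΔG > 0, so the forward reaction is non-spontaneous (proceeds in reverse).

ΔG = 20.8 kJ/mol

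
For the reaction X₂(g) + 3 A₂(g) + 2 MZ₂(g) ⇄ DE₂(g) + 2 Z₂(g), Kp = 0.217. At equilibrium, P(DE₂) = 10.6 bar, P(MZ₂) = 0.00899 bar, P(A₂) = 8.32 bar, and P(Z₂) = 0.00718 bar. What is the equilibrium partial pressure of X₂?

P(X₂) = 0.0541 bar

At equilibrium, Kp = P(DE₂)·P(Z₂)² / (P(X₂)·P(A₂)³·P(MZ₂)²) = 0.217.
(10.6)·(0.00718)² / ((P(X₂))·(8.32)³·(0.00899)²) = 0.217
P(X₂) = 0.0541 bar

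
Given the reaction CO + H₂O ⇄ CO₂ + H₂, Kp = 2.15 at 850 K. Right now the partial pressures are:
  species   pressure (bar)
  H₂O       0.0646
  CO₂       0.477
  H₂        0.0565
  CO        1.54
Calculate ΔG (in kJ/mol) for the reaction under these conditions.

ΔG = -14.6 kJ/mol

Qp = P(CO₂)·P(H₂) / (P(CO)·P(H₂O)) = (0.477)·(0.0565) / ((1.54)·(0.0646)) = 0.271
ΔG = RT ln(Qp/Kp) = (8.314 J mol⁻¹ K⁻¹)(850 K) × ln(0.271/2.15)
   = (7.067 kJ/mol)(-2.071) = -14.6 kJ/mol
ΔG < 0, so the forward reaction is spontaneous (proceeds forward).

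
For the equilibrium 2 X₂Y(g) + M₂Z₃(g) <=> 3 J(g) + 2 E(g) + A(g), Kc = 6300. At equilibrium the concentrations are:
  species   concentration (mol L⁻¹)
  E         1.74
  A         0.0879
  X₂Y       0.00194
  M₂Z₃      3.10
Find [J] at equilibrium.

At equilibrium, Kc = [J]³·[E]²·[A] / ([X₂Y]²·[M₂Z₃]) = 6300.
([J])³·(1.74)²·(0.0879) / ((0.00194)²·(3.10)) = 6300
[J]³ = 0.276 ⇒ [J] = 0.651 mol L⁻¹

[J] = 0.651 mol L⁻¹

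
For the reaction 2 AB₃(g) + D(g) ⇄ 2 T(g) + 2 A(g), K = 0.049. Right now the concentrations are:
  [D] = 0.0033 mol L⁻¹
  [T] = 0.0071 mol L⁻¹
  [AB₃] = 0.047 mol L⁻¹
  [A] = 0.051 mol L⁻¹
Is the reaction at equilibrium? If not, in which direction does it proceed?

toward products

Q = [T]²·[A]² / ([AB₃]²·[D]) = (0.0071)²·(0.051)² / ((0.047)²·(0.0033)) = 0.018
Q = 0.018 < K = 0.049, so the forward reaction proceeds.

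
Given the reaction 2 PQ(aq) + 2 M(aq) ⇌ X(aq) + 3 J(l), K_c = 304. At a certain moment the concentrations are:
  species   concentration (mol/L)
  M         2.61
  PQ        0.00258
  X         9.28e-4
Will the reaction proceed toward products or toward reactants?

in the forward direction

(J is a pure liquid — omitted from Q_c.)
Q_c = [X] / ([PQ]²·[M]²) = (9.28e-4) / ((0.00258)²·(2.61)²) = 20.5
Q_c = 20.5 < K_c = 304, so the forward reaction proceeds.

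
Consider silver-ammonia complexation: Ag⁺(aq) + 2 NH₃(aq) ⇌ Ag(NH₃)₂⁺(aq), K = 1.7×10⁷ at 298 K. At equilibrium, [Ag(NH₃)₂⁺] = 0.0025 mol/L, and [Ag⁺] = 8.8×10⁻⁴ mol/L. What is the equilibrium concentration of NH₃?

[NH₃] = 4.1×10⁻⁴ mol/L

At equilibrium, K = [Ag(NH₃)₂⁺] / ([Ag⁺]·[NH₃]²) = 1.7×10⁷.
(0.0025) / ((8.8×10⁻⁴)·([NH₃])²) = 1.7×10⁷
[NH₃]² = 1.67×10⁻⁷ ⇒ [NH₃] = 4.1×10⁻⁴ mol/L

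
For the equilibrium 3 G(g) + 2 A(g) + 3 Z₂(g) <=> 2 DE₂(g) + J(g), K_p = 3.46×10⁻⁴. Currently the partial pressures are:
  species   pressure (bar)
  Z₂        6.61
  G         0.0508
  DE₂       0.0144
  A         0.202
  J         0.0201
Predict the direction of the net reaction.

to the left

Q_p = P(DE₂)²·P(J) / (P(G)³·P(A)²·P(Z₂)³) = (0.0144)²·(0.0201) / ((0.0508)³·(0.202)²·(6.61)³) = 0.00270
Q_p = 0.00270 > K_p = 3.46×10⁻⁴, so the reverse reaction proceeds.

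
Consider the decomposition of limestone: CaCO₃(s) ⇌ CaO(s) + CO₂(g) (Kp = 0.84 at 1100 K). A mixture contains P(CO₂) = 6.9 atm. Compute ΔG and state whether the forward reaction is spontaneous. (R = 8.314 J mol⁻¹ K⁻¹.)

ΔG = 19.3 kJ/mol; the forward reaction is non-spontaneous

(CaCO₃, CaO are pure solids — omitted from Qp.)
Qp = P(CO₂) = 6.90
ΔG = RT ln(Qp/Kp) = (8.314 J mol⁻¹ K⁻¹)(1100 K) × ln(6.90/0.84)
   = (9.145 kJ/mol)(2.106) = 19.3 kJ/mol
ΔG > 0, so the forward reaction is non-spontaneous (proceeds in reverse).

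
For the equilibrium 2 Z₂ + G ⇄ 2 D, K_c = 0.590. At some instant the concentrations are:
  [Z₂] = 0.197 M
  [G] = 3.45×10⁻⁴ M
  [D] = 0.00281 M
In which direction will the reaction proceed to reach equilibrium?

Q_c = [D]² / ([Z₂]²·[G]) = (0.00281)² / ((0.197)²·(3.45×10⁻⁴)) = 0.590
Q_c = 0.590 = K_c, so the system is already at equilibrium.

neither direction; the system is at equilibrium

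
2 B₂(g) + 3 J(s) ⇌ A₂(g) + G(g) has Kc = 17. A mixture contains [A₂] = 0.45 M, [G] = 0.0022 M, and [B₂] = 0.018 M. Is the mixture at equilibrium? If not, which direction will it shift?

no; Q < K, reaction proceeds forward

(J is a pure solid — omitted from Qc.)
Qc = [A₂]·[G] / [B₂]² = (0.45)·(0.0022) / (0.018)² = 3.1
Qc = 3.1 < Kc = 17: net forward reaction.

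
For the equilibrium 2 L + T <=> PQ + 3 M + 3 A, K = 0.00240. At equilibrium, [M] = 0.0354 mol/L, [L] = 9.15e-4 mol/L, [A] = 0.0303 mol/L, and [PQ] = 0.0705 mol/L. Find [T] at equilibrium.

[T] = 0.0433 mol/L

At equilibrium, K = [PQ]·[M]³·[A]³ / ([L]²·[T]) = 0.00240.
(0.0705)·(0.0354)³·(0.0303)³ / ((9.15e-4)²·([T])) = 0.00240
[T] = 0.0433 mol/L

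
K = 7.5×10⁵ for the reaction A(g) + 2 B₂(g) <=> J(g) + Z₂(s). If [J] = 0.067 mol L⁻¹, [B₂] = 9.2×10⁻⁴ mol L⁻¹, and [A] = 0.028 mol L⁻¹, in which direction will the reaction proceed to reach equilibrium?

(Z₂ is a pure solid — omitted from Q.)
Q = [J] / ([A]·[B₂]²) = (0.067) / ((0.028)·(9.2×10⁻⁴)²) = 2.8×10⁶
Q = 2.8×10⁶ > K = 7.5×10⁵, so the reverse reaction proceeds.

toward reactants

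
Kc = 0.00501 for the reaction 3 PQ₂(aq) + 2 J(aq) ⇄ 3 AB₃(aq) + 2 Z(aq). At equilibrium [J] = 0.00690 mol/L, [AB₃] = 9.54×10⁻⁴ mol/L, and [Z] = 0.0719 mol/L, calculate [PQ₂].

[PQ₂] = 0.0266 mol/L

At equilibrium, Kc = [AB₃]³·[Z]² / ([PQ₂]³·[J]²) = 0.00501.
(9.54×10⁻⁴)³·(0.0719)² / (([PQ₂])³·(0.00690)²) = 0.00501
[PQ₂]³ = 1.88×10⁻⁵ ⇒ [PQ₂] = 0.0266 mol/L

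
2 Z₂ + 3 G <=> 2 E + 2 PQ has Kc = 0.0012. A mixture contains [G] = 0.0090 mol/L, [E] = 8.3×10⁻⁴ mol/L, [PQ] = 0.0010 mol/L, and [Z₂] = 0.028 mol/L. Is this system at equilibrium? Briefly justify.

Qc = [E]²·[PQ]² / ([Z₂]²·[G]³) = (8.3×10⁻⁴)²·(0.0010)² / ((0.028)²·(0.0090)³) = 0.0012
Qc = 0.0012 = Kc; the system is at equilibrium.

yes, at equilibrium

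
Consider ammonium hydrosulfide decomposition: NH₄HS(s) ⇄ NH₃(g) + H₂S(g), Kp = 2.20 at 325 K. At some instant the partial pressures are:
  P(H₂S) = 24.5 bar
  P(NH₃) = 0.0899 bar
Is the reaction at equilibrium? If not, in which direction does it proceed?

(NH₄HS is a pure solid — omitted from Qp.)
Qp = P(NH₃)·P(H₂S) = (0.0899)·(24.5) = 2.20
Qp = 2.20 = Kp, so the system is already at equilibrium.

at equilibrium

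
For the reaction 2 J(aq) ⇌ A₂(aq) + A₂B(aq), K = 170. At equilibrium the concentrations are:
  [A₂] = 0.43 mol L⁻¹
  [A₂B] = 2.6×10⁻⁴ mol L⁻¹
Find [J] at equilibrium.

At equilibrium, K = [A₂]·[A₂B] / [J]² = 170.
(0.43)·(2.6×10⁻⁴) / ([J])² = 170
[J]² = 6.58×10⁻⁷ ⇒ [J] = 8.1×10⁻⁴ mol L⁻¹

[J] = 8.1×10⁻⁴ mol L⁻¹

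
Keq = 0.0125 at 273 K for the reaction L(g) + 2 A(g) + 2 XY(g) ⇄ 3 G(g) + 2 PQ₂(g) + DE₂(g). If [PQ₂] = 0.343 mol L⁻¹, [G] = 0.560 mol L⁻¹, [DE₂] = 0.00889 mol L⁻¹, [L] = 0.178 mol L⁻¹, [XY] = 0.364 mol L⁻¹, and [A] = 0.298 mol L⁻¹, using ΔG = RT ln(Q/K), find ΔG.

ΔG = 4.42 kJ/mol

Q = [G]³·[PQ₂]²·[DE₂] / ([L]·[A]²·[XY]²) = (0.560)³·(0.343)²·(0.00889) / ((0.178)·(0.298)²·(0.364)²) = 0.0877
ΔG = RT ln(Q/Keq) = (8.314 J mol⁻¹ K⁻¹)(273 K) × ln(0.0877/0.0125)
   = (2.270 kJ/mol)(1.948) = 4.42 kJ/mol
ΔG > 0, so the forward reaction is non-spontaneous (proceeds in reverse).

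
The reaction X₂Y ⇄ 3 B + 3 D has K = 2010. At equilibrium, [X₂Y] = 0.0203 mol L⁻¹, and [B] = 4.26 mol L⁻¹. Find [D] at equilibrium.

At equilibrium, K = [B]³·[D]³ / [X₂Y] = 2010.
(4.26)³·([D])³ / (0.0203) = 2010
[D]³ = 0.528 ⇒ [D] = 0.808 mol L⁻¹

[D] = 0.808 mol L⁻¹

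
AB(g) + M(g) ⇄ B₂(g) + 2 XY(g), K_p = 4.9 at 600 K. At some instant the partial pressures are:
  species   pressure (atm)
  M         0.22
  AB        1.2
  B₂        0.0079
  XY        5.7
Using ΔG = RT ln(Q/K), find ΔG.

ΔG = -8.07 kJ/mol

Q_p = P(B₂)·P(XY)² / (P(AB)·P(M)) = (0.0079)·(5.7)² / ((1.2)·(0.22)) = 0.972
ΔG = RT ln(Q_p/K_p) = (8.314 J mol⁻¹ K⁻¹)(600 K) × ln(0.972/4.9)
   = (4.988 kJ/mol)(-1.618) = -8.07 kJ/mol
ΔG < 0, so the forward reaction is spontaneous (proceeds forward).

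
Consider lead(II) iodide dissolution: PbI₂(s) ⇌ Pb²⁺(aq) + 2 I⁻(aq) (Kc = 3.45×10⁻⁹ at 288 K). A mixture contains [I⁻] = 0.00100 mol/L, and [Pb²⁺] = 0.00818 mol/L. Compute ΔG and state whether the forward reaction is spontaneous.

ΔG = 2.07 kJ/mol; the forward reaction is non-spontaneous

(PbI₂ is a pure solid — omitted from Qc.)
Qc = [Pb²⁺]·[I⁻]² = (0.00818)·(0.00100)² = 8.18×10⁻⁹
ΔG = RT ln(Qc/Kc) = (8.314 J mol⁻¹ K⁻¹)(288 K) × ln(8.18×10⁻⁹/3.45×10⁻⁹)
   = (2.394 kJ/mol)(0.8633) = 2.07 kJ/mol
ΔG > 0, so the forward reaction is non-spontaneous (proceeds in reverse).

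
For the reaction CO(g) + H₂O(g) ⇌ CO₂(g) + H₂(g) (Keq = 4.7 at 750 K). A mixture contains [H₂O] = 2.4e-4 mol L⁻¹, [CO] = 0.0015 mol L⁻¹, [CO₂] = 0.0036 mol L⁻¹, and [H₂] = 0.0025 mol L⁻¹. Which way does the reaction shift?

toward reactants

Q = [CO₂]·[H₂] / ([CO]·[H₂O]) = (0.0036)·(0.0025) / ((0.0015)·(2.4e-4)) = 25
Q = 25 > Keq = 4.7, so the reverse reaction proceeds.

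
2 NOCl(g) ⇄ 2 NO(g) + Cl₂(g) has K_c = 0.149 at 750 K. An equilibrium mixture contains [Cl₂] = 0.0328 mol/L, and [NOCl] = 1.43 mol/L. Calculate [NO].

At equilibrium, K_c = [NO]²·[Cl₂] / [NOCl]² = 0.149.
([NO])²·(0.0328) / (1.43)² = 0.149
[NO]² = 9.29 ⇒ [NO] = 3.05 mol/L

[NO] = 3.05 mol/L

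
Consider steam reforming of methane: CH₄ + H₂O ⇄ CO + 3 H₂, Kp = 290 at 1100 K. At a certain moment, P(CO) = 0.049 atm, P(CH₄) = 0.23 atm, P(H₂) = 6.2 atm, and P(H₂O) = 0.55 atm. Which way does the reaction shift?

toward products

Qp = P(CO)·P(H₂)³ / (P(CH₄)·P(H₂O)) = (0.049)·(6.2)³ / ((0.23)·(0.55)) = 92
Qp = 92 < Kp = 290, so the forward reaction proceeds.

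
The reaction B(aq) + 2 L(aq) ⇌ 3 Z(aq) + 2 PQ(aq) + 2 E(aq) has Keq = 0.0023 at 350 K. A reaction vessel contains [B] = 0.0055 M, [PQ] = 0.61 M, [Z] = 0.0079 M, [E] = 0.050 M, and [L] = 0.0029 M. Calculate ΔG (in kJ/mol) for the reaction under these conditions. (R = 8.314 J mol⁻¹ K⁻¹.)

ΔG = 4.25 kJ/mol

Q = [Z]³·[PQ]²·[E]² / ([B]·[L]²) = (0.0079)³·(0.61)²·(0.050)² / ((0.0055)·(0.0029)²) = 0.00992
ΔG = RT ln(Q/Keq) = (8.314 J mol⁻¹ K⁻¹)(350 K) × ln(0.00992/0.0023)
   = (2.910 kJ/mol)(1.462) = 4.25 kJ/mol
ΔG > 0, so the forward reaction is non-spontaneous (proceeds in reverse).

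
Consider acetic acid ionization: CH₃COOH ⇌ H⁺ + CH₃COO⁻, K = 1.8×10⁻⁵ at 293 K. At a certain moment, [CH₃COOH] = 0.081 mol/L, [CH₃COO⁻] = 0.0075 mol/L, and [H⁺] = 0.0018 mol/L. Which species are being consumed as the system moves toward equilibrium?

H⁺, CH₃COO⁻ (products)

Q = [H⁺]·[CH₃COO⁻] / [CH₃COOH] = (0.0018)·(0.0075) / (0.081) = 1.7×10⁻⁴
Q = 1.7×10⁻⁴ > K = 1.8×10⁻⁵: net reverse reaction.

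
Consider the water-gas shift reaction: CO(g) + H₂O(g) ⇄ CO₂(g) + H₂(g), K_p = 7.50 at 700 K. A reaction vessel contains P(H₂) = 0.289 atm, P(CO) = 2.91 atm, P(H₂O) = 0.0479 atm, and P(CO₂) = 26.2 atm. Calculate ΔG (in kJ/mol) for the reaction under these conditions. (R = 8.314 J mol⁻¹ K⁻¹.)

Q_p = P(CO₂)·P(H₂) / (P(CO)·P(H₂O)) = (26.2)·(0.289) / ((2.91)·(0.0479)) = 54.3
ΔG = RT ln(Q_p/K_p) = (8.314 J mol⁻¹ K⁻¹)(700 K) × ln(54.3/7.50)
   = (5.820 kJ/mol)(1.980) = 11.5 kJ/mol
ΔG > 0, so the forward reaction is non-spontaneous (proceeds in reverse).

ΔG = 11.5 kJ/mol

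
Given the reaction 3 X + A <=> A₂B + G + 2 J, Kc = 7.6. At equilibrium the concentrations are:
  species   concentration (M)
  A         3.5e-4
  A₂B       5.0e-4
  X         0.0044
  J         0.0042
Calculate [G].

At equilibrium, Kc = [A₂B]·[G]·[J]² / ([X]³·[A]) = 7.6.
(5.0e-4)·([G])·(0.0042)² / ((0.0044)³·(3.5e-4)) = 7.6
[G] = 0.0257 = 0.026 M

[G] = 0.026 M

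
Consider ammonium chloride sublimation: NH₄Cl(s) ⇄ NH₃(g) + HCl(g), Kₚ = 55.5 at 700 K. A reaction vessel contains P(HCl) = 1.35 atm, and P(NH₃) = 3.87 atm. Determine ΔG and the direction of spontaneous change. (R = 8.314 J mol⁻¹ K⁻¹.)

(NH₄Cl is a pure solid — omitted from Qₚ.)
Qₚ = P(NH₃)·P(HCl) = (3.87)·(1.35) = 5.22
ΔG = RT ln(Qₚ/Kₚ) = (8.314 J mol⁻¹ K⁻¹)(700 K) × ln(5.22/55.5)
   = (5.820 kJ/mol)(-2.364) = -13.8 kJ/mol
ΔG < 0, so the forward reaction is spontaneous (proceeds forward).

ΔG = -13.8 kJ/mol; the forward reaction is spontaneous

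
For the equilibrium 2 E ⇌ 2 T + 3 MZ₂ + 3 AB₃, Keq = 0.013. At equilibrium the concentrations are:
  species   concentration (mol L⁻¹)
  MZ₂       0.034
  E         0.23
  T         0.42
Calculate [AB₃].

[AB₃] = 4.6 mol L⁻¹

At equilibrium, Keq = [T]²·[MZ₂]³·[AB₃]³ / [E]² = 0.013.
(0.42)²·(0.034)³·([AB₃])³ / (0.23)² = 0.013
[AB₃]³ = 99.2 ⇒ [AB₃] = 4.6 mol L⁻¹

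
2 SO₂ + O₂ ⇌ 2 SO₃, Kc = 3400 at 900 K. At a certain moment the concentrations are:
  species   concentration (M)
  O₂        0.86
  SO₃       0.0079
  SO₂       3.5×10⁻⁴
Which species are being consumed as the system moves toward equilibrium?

SO₂, O₂ (reactants)

Qc = [SO₃]² / ([SO₂]²·[O₂]) = (0.0079)² / ((3.5×10⁻⁴)²·(0.86)) = 590
Qc = 590 < Kc = 3400: net forward reaction.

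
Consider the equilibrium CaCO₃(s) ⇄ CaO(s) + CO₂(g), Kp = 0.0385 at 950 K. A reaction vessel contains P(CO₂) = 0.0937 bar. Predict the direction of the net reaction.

reverse (toward reactants)

(CaCO₃, CaO are pure solids — omitted from Qp.)
Qp = P(CO₂) = 0.0937
Qp = 0.0937 > Kp = 0.0385, so the reverse reaction proceeds.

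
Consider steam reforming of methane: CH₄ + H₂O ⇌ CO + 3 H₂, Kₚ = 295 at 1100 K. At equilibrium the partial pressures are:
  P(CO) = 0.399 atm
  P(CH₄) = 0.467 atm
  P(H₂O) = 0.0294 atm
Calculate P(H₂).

P(H₂) = 2.17 atm

At equilibrium, Kₚ = P(CO)·P(H₂)³ / (P(CH₄)·P(H₂O)) = 295.
(0.399)·(P(H₂))³ / ((0.467)·(0.0294)) = 295
P(H₂)³ = 10.2 ⇒ P(H₂) = 2.17 atm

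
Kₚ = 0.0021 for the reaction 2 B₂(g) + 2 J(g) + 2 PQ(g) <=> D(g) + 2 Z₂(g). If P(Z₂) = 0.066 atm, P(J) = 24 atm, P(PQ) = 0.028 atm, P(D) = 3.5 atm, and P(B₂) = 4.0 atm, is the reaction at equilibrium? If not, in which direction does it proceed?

at equilibrium

Qₚ = P(D)·P(Z₂)² / (P(B₂)²·P(J)²·P(PQ)²) = (3.5)·(0.066)² / ((4.0)²·(24)²·(0.028)²) = 0.0021
Qₚ = 0.0021 = Kₚ, so the system is already at equilibrium.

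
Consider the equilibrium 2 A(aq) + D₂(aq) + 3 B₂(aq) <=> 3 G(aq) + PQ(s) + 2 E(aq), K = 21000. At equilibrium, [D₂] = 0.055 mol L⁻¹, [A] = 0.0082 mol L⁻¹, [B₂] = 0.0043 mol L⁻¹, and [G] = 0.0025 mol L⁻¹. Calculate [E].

(PQ is a pure solid — omitted from K.)
At equilibrium, K = [G]³·[E]² / ([A]²·[D₂]·[B₂]³) = 21000.
(0.0025)³·([E])² / ((0.0082)²·(0.055)·(0.0043)³) = 21000
[E]² = 0.395 ⇒ [E] = 0.63 mol L⁻¹

[E] = 0.63 mol L⁻¹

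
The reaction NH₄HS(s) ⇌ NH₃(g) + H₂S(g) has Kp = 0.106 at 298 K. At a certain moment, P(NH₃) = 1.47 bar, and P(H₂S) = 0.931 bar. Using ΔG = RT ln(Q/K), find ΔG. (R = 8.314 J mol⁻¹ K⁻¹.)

ΔG = 6.34 kJ/mol

(NH₄HS is a pure solid — omitted from Qp.)
Qp = P(NH₃)·P(H₂S) = (1.47)·(0.931) = 1.37
ΔG = RT ln(Qp/Kp) = (8.314 J mol⁻¹ K⁻¹)(298 K) × ln(1.37/0.106)
   = (2.478 kJ/mol)(2.559) = 6.34 kJ/mol
ΔG > 0, so the forward reaction is non-spontaneous (proceeds in reverse).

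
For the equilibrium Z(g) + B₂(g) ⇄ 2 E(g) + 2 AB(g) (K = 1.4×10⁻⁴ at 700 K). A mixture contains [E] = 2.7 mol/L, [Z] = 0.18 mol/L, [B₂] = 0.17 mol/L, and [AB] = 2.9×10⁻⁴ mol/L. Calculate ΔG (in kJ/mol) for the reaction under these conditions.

ΔG = -11.3 kJ/mol

Q = [E]²·[AB]² / ([Z]·[B₂]) = (2.7)²·(2.9×10⁻⁴)² / ((0.18)·(0.17)) = 2.00×10⁻⁵
ΔG = RT ln(Q/K) = (8.314 J mol⁻¹ K⁻¹)(700 K) × ln(2.00×10⁻⁵/1.4×10⁻⁴)
   = (5.820 kJ/mol)(-1.946) = -11.3 kJ/mol
ΔG < 0, so the forward reaction is spontaneous (proceeds forward).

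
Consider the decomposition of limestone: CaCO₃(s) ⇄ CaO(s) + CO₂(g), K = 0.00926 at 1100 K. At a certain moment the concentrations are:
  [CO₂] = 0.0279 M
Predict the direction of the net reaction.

(CaCO₃, CaO are pure solids — omitted from Q.)
Q = [CO₂] = 0.0279
Q = 0.0279 > K = 0.00926, so the reverse reaction proceeds.

toward reactants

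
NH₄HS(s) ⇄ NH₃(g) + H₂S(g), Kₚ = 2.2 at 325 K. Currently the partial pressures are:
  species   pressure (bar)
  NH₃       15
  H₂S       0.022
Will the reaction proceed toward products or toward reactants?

in the forward direction

(NH₄HS is a pure solid — omitted from Qₚ.)
Qₚ = P(NH₃)·P(H₂S) = (15)·(0.022) = 0.33
Qₚ = 0.33 < Kₚ = 2.2, so the forward reaction proceeds.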